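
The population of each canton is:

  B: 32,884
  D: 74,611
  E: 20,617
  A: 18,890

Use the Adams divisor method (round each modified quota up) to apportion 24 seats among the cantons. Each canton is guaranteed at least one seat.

B: 5, D: 12, E: 4, A: 3

Standard divisor 147002/24 ≈ 6125.083; standard quotas: B 5.369, D 12.181, E 3.366, A 3.084.
Rounding up gives 6, 13, 4, 4 = 27 seats, so the divisor must be adjusted.
With modified divisor 6700: modified quotas B 4.908, D 11.136, E 3.077, A 2.819.
Rounding up: B 5, D 12, E 4, A 3 (total 24).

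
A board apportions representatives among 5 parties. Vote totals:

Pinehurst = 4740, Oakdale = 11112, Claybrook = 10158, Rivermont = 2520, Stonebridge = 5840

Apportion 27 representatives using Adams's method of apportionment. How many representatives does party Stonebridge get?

5

Standard divisor 34370/27 ≈ 1272.963; standard quotas: Pinehurst 3.724, Oakdale 8.729, Claybrook 7.980, Rivermont 1.980, Stonebridge 4.588.
Rounding up gives 4, 9, 8, 2, 5 = 28 seats, so the divisor must be adjusted.
With modified divisor 1400: modified quotas Pinehurst 3.386, Oakdale 7.937, Claybrook 7.256, Rivermont 1.800, Stonebridge 4.171.
Rounding up: Pinehurst 4, Oakdale 8, Claybrook 8, Rivermont 2, Stonebridge 5 (total 27).
Stonebridge receives 5.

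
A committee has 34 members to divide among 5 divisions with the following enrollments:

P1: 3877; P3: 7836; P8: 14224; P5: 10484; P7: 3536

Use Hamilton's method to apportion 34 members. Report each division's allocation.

P1 3, P3 7, P8 12, P5 9, P7 3

Standard divisor: 39957 ÷ 34 ≈ 1175.206.
Standard quotas: P1 3.2990, P3 6.6678, P8 12.1034, P5 8.9210, P7 3.0088.
Lower quotas: P1 3, P3 6, P8 12, P5 8, P7 3 (sum 32, leaving 2 seats).
Remainders in descending order: P5 0.9210, P3 0.6678, P1 0.2990, P8 0.1034, P7 0.0088.
Largest remainders: P5, P3 receive the extra seats.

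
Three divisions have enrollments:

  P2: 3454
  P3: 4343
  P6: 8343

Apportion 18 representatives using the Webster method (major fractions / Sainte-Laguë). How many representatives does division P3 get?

Standard divisor 16140/18 ≈ 896.667; standard quotas: P2 3.852, P3 4.843, P6 9.304.
Rounding to the nearest integer gives P2 4, P3 5, P6 9 — total 18, matching the house size, so no adjustment is needed.
P3 receives 5.

5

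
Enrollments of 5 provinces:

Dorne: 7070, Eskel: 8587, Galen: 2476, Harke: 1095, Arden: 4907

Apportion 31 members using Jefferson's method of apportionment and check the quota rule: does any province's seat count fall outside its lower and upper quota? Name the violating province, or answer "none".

Standard quotas: Dorne 9.081, Eskel 11.030, Galen 3.180, Harke 1.406, Arden 6.303.
Jefferson allocation: Dorne 9, Eskel 12, Galen 3, Harke 1, Arden 6.
Every allocation lies between the lower and upper quota.

none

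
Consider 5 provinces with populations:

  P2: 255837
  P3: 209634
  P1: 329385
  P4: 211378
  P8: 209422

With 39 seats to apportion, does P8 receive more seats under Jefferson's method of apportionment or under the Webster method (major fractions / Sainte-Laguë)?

Webster

Jefferson: P2 8, P3 7, P1 11, P4 7, P8 6.
Webster: P2 8, P3 7, P1 10, P4 7, P8 7.
P8 gets 6 under Jefferson and 7 under Webster.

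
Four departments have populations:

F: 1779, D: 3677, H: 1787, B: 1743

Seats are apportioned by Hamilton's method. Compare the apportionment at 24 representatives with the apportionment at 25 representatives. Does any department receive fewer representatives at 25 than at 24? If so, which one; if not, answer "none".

none

At 24 seats: F 5, D 10, H 5, B 4.
At 25 seats: F 5, D 10, H 5, B 5.
No department's allocation decreased.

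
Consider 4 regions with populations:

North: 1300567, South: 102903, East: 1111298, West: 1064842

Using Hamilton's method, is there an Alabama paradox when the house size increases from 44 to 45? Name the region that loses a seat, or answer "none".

none

At 44 seats: North 16, South 1, East 14, West 13.
At 45 seats: North 16, South 1, East 14, West 14.
No region's allocation decreased.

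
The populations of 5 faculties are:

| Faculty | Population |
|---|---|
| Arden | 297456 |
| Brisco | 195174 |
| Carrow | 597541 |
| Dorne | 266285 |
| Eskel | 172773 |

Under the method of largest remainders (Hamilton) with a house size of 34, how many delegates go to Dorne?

6

Standard divisor: 1529229 ÷ 34 ≈ 44977.324.
Standard quotas: Arden 6.6135, Brisco 4.3394, Carrow 13.2854, Dorne 5.9204, Eskel 3.8413.
Lower quotas: Arden 6, Brisco 4, Carrow 13, Dorne 5, Eskel 3 (sum 31, leaving 3 seats).
Remainders in descending order: Dorne 0.9204, Eskel 0.8413, Arden 0.6135, Brisco 0.3394, Carrow 0.2854.
The surplus seats go to Dorne, Eskel, Arden.
Dorne receives 6.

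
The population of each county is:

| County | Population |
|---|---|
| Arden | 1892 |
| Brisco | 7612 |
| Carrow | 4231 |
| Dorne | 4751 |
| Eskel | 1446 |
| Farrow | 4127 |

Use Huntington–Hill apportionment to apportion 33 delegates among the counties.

With divisor 743: modified quotas Arden 2.546, Brisco 10.245, Carrow 5.694, Dorne 6.394, Eskel 1.946, Farrow 5.555.
Geometric-mean thresholds: Arden √(2·3)=2.449, Brisco √(10·11)=10.488, Carrow √(5·6)=5.477, Dorne √(6·7)=6.481, Eskel √(1·2)=1.414, Farrow √(5·6)=5.477.
Each quota rounded against its threshold gives Arden 3, Brisco 10, Carrow 6, Dorne 6, Eskel 2, Farrow 6 (total 33).

Arden: 3, Brisco: 10, Carrow: 6, Dorne: 6, Eskel: 2, Farrow: 6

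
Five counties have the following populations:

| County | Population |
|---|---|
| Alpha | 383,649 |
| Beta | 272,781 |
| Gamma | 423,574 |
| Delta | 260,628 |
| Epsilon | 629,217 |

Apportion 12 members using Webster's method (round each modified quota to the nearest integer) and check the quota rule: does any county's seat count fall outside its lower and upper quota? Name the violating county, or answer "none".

Standard quotas: Alpha 2.337, Beta 1.662, Gamma 2.580, Delta 1.588, Epsilon 3.833.
Webster allocation: Alpha 2, Beta 2, Gamma 2, Delta 2, Epsilon 4.
Every allocation lies between the lower and upper quota.

none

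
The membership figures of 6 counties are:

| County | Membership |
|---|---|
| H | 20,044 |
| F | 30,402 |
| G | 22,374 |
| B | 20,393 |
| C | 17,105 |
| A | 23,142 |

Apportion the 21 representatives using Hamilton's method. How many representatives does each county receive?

Total 133460; standard divisor 133460/21 ≈ 6355.238.
Standard quotas: H 3.1539, F 4.7838, G 3.5206, B 3.2088, C 2.6915, A 3.6414.
Lower quotas: H 3, F 4, G 3, B 3, C 2, A 3 (sum 18, leaving 3 seats).
Remainders in descending order: F 0.7838, C 0.6915, A 0.6414, G 0.5206, B 0.2088, H 0.1539.
The surplus seats go to F, C, A.

H 3; F 5; G 3; B 3; C 3; A 4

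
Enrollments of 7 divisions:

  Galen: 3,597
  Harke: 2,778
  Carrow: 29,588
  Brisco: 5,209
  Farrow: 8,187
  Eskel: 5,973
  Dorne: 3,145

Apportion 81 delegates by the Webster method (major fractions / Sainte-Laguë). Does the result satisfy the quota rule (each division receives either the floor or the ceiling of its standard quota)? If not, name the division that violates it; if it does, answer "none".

Standard quotas: Galen 4.982, Harke 3.848, Carrow 40.984, Brisco 7.215, Farrow 11.340, Eskel 8.274, Dorne 4.356.
Webster allocation: Galen 5, Harke 4, Carrow 42, Brisco 7, Farrow 11, Eskel 8, Dorne 4.
Carrow has quota 40.984 (lower 40, upper 41) but receives 42 — outside the quota interval.

Carrow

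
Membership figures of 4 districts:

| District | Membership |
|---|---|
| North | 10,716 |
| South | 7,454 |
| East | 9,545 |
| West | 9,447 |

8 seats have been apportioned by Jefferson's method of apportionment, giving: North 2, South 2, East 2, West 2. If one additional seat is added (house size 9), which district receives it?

Priority for the next seat is population ÷ (current seats + 1).
Priorities: North 3572.000, South 2484.667, East 3181.667, West 3149.000.
Highest priority: North.

North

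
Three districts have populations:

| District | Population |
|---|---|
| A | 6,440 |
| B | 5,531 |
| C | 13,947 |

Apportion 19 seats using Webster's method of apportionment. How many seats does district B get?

Standard divisor 25918/19 ≈ 1364.105; standard quotas: A 4.721, B 4.055, C 10.224.
Rounding to the nearest integer gives A 5, B 4, C 10 — total 19, matching the house size, so no adjustment is needed.
B receives 4.

4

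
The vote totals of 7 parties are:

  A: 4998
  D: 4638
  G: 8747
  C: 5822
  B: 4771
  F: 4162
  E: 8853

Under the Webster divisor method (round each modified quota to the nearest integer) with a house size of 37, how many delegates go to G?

Standard divisor 41991/37 ≈ 1134.892; standard quotas: A 4.404, D 4.087, G 7.707, C 5.130, B 4.204, F 3.667, E 7.801.
Rounding to the nearest integer gives A 4, D 4, G 8, C 5, B 4, F 4, E 8 — total 37, matching the house size, so no adjustment is needed.
G receives 8.

8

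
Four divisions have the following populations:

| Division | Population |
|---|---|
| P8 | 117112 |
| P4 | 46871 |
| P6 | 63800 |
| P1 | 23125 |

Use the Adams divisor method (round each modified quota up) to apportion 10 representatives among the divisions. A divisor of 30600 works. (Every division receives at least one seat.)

P8=4, P4=2, P6=3, P1=1

With modified divisor 30600: modified quotas P8 3.827, P4 1.532, P6 2.085, P1 0.756.
Rounding up: P8 4, P4 2, P6 3, P1 1 (total 10).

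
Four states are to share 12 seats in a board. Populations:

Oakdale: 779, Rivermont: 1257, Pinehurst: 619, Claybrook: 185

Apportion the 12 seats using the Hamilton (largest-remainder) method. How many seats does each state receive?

Standard divisor: 2840 ÷ 12 ≈ 236.667.
Standard quotas: Oakdale 3.292, Rivermont 5.311, Pinehurst 2.615, Claybrook 0.782.
Lower quotas: Oakdale 3, Rivermont 5, Pinehurst 2, Claybrook 0 (sum 10, leaving 2 seats).
Remainders in descending order: Claybrook 0.782, Pinehurst 0.615, Rivermont 0.311, Oakdale 0.292.
Largest remainders: Claybrook, Pinehurst receive the extra seats.

Oakdale 3; Rivermont 5; Pinehurst 3; Claybrook 1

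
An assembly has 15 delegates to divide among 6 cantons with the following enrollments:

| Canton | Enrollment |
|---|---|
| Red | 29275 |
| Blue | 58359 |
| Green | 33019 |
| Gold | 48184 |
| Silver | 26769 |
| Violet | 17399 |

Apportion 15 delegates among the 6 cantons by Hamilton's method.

Red: 2; Blue: 4; Green: 2; Gold: 4; Silver: 2; Violet: 1

Standard divisor: 213005 ÷ 15 ≈ 14200.333.
Standard quotas: Red 2.0616, Blue 4.1097, Green 2.3252, Gold 3.3932, Silver 1.8851, Violet 1.2253.
Lower quotas: Red 2, Blue 4, Green 2, Gold 3, Silver 1, Violet 1 (sum 13, leaving 2 seats).
Remainders in descending order: Silver 0.8851, Gold 0.3932, Green 0.3252, Violet 0.2253, Blue 0.1097, Red 0.0616.
Largest remainders: Silver, Gold receive the extra seats.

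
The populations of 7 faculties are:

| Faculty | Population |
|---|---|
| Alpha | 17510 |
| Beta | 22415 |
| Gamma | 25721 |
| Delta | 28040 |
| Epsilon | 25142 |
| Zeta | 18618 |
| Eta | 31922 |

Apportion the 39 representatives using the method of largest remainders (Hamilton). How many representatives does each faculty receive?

Alpha=4, Beta=5, Gamma=6, Delta=7, Epsilon=6, Zeta=4, Eta=7

The standard divisor is 169368/39 ≈ 4342.769.
Standard quotas: Alpha 4.0320, Beta 5.1615, Gamma 5.9227, Delta 6.4567, Epsilon 5.7894, Zeta 4.2871, Eta 7.3506.
Lower quotas: Alpha 4, Beta 5, Gamma 5, Delta 6, Epsilon 5, Zeta 4, Eta 7 (sum 36, leaving 3 seats).
Remainders in descending order: Gamma 0.9227, Epsilon 0.7894, Delta 0.4567, Eta 0.3506, Zeta 0.2871, Beta 0.1615, Alpha 0.0320.
The surplus seats go to Gamma, Epsilon, Delta.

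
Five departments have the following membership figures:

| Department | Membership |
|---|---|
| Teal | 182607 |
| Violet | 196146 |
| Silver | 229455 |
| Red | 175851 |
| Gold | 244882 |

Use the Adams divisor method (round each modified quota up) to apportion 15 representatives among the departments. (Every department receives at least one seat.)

Teal 3, Violet 3, Silver 3, Red 3, Gold 3

Standard divisor 1028941/15 ≈ 68596.067; standard quotas: Teal 2.662, Violet 2.859, Silver 3.345, Red 2.564, Gold 3.570.
Rounding up gives 3, 3, 4, 3, 4 = 17 seats, so the divisor must be adjusted.
With modified divisor 84800: modified quotas Teal 2.153, Violet 2.313, Silver 2.706, Red 2.074, Gold 2.888.
Rounding up: Teal 3, Violet 3, Silver 3, Red 3, Gold 3 (total 15).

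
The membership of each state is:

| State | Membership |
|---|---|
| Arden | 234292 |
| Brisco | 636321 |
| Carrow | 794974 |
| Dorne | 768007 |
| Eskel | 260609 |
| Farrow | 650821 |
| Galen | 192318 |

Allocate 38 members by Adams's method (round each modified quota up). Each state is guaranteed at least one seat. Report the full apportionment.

Standard divisor 3537342/38 ≈ 93087.947; standard quotas: Arden 2.517, Brisco 6.836, Carrow 8.540, Dorne 8.250, Eskel 2.800, Farrow 6.991, Galen 2.066.
Rounding up gives 3, 7, 9, 9, 3, 7, 3 = 41 seats, so the divisor must be adjusted.
With modified divisor 102700: modified quotas Arden 2.281, Brisco 6.196, Carrow 7.741, Dorne 7.478, Eskel 2.538, Farrow 6.337, Galen 1.873.
Rounding up: Arden 3, Brisco 7, Carrow 8, Dorne 8, Eskel 3, Farrow 7, Galen 2 (total 38).

Arden: 3, Brisco: 7, Carrow: 8, Dorne: 8, Eskel: 3, Farrow: 7, Galen: 2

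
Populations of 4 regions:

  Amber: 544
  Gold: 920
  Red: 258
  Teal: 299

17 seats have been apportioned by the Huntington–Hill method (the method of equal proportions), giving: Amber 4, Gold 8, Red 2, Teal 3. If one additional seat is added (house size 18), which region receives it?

Amber

Priority for the next seat is population ÷ (√(s·(s+1))).
Priorities: Amber 121.642, Gold 108.423, Red 105.328, Teal 86.314.
Highest priority: Amber.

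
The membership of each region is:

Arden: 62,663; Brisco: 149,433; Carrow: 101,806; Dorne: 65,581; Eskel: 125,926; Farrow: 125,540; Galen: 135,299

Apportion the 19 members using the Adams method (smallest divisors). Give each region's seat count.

Arden: 2, Brisco: 3, Carrow: 3, Dorne: 2, Eskel: 3, Farrow: 3, Galen: 3

Standard divisor 766248/19 ≈ 40328.842; standard quotas: Arden 1.554, Brisco 3.705, Carrow 2.524, Dorne 1.626, Eskel 3.122, Farrow 3.113, Galen 3.355.
Rounding up gives 2, 4, 3, 2, 4, 4, 4 = 23 seats, so the divisor must be adjusted.
With modified divisor 50360: modified quotas Arden 1.244, Brisco 2.967, Carrow 2.022, Dorne 1.302, Eskel 2.501, Farrow 2.493, Galen 2.687.
Rounding up: Arden 2, Brisco 3, Carrow 3, Dorne 2, Eskel 3, Farrow 3, Galen 3 (total 19).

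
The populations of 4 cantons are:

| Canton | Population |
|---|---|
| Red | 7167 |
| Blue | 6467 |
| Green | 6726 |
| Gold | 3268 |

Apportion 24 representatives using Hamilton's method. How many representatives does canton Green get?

7

Standard divisor: 23628 ÷ 24 ≈ 984.5.
Standard quotas: Red 7.2798, Blue 6.5688, Green 6.8319, Gold 3.3195.
Lower quotas: Red 7, Blue 6, Green 6, Gold 3 (sum 22, leaving 2 seats).
Remainders in descending order: Green 0.8319, Blue 0.5688, Gold 0.3195, Red 0.2798.
Largest remainders: Green, Blue receive the extra seats.
Green receives 7.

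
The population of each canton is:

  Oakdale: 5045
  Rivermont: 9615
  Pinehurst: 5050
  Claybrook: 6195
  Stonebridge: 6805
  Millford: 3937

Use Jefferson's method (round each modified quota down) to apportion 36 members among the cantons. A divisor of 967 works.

With modified divisor 967: modified quotas Oakdale 5.217, Rivermont 9.943, Pinehurst 5.222, Claybrook 6.406, Stonebridge 7.037, Millford 4.071.
Rounding down: Oakdale 5, Rivermont 9, Pinehurst 5, Claybrook 6, Stonebridge 7, Millford 4 (total 36).

Oakdale 5, Rivermont 9, Pinehurst 5, Claybrook 6, Stonebridge 7, Millford 4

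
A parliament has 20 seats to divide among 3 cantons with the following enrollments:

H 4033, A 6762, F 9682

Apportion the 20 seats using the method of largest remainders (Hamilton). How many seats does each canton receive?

H 4, A 7, F 9

The standard divisor is 20477/20 ≈ 1023.85.
Standard quotas: H 3.9391, A 6.6045, F 9.4565.
Lower quotas: H 3, A 6, F 9 (sum 18, leaving 2 seats).
Remainders in descending order: H 0.9391, A 0.6045, F 0.4565.
Largest remainders: H, A receive the extra seats.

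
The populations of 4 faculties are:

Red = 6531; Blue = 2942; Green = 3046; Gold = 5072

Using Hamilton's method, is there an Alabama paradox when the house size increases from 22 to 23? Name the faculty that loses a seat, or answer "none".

none

At 22 seats: Red 8, Blue 4, Green 4, Gold 6.
At 23 seats: Red 8, Blue 4, Green 4, Gold 7.
No faculty's allocation decreased.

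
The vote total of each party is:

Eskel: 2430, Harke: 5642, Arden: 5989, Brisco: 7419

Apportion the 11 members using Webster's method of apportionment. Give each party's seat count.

Standard divisor 21480/11 ≈ 1952.727; standard quotas: Eskel 1.244, Harke 2.889, Arden 3.067, Brisco 3.799.
Rounding to the nearest integer gives Eskel 1, Harke 3, Arden 3, Brisco 4 — total 11, matching the house size, so no adjustment is needed.

Eskel: 1; Harke: 3; Arden: 3; Brisco: 4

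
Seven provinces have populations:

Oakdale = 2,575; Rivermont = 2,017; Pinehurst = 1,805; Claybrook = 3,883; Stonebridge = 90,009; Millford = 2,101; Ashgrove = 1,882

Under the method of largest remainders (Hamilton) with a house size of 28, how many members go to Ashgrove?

The standard divisor is 104272/28 = 3724.
Standard quotas: Oakdale 0.6915, Rivermont 0.5416, Pinehurst 0.4847, Claybrook 1.0427, Stonebridge 24.1700, Millford 0.5642, Ashgrove 0.5054.
Lower quotas: Oakdale 0, Rivermont 0, Pinehurst 0, Claybrook 1, Stonebridge 24, Millford 0, Ashgrove 0 (sum 25, leaving 3 seats).
Remainders in descending order: Oakdale 0.6915, Millford 0.5642, Rivermont 0.5416, Ashgrove 0.5054, Pinehurst 0.4847, Stonebridge 0.1700, Claybrook 0.0427.
The surplus seats go to Oakdale, Millford, Rivermont.
Ashgrove receives 0.

0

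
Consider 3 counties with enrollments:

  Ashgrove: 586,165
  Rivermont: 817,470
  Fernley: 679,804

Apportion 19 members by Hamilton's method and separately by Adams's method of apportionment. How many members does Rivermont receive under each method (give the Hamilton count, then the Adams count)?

Hamilton: Ashgrove 5, Rivermont 8, Fernley 6.
Adams: Ashgrove 6, Rivermont 7, Fernley 6.
Rivermont gets 8 under Hamilton and 7 under Adams.

8 and 7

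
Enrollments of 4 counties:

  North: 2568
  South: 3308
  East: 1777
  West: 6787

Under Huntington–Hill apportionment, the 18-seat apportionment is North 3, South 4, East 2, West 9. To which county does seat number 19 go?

North

Priority for the next seat is population ÷ (√(s·(s+1))).
Priorities: North 741.318, South 739.691, East 725.457, West 715.413.
Highest priority: North.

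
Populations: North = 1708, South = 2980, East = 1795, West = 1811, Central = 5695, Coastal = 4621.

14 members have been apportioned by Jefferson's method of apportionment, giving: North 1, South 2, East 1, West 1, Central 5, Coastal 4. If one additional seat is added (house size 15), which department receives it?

South

Priority for the next seat is population ÷ (current seats + 1).
Priorities: North 854.000, South 993.333, East 897.500, West 905.500, Central 949.167, Coastal 924.200.
Highest priority: South.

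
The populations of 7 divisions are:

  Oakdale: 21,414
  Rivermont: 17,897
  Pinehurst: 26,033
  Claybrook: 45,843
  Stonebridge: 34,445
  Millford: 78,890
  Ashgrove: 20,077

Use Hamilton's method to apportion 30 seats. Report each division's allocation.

Total 244599; standard divisor 244599/30 ≈ 8153.3.
Standard quotas: Oakdale 2.6264, Rivermont 2.1951, Pinehurst 3.1929, Claybrook 5.6226, Stonebridge 4.2247, Millford 9.6758, Ashgrove 2.4624.
Lower quotas: Oakdale 2, Rivermont 2, Pinehurst 3, Claybrook 5, Stonebridge 4, Millford 9, Ashgrove 2 (sum 27, leaving 3 seats).
Remainders in descending order: Millford 0.6758, Oakdale 0.6264, Claybrook 0.6226, Ashgrove 0.4624, Stonebridge 0.2247, Rivermont 0.1951, Pinehurst 0.1929.
Largest remainders: Millford, Oakdale, Claybrook receive the extra seats.

Oakdale=3, Rivermont=2, Pinehurst=3, Claybrook=6, Stonebridge=4, Millford=10, Ashgrove=2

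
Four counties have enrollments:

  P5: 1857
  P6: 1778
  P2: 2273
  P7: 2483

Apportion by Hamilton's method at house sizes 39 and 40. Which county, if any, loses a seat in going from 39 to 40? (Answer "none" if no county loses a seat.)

At 39 seats: P5 9, P6 8, P2 11, P7 11.
At 40 seats: P5 9, P6 8, P2 11, P7 12.
No county's allocation decreased.

none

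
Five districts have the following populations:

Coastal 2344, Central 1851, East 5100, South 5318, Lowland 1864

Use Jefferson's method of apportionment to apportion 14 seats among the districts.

Standard divisor 16477/14 ≈ 1176.929; standard quotas: Coastal 1.992, Central 1.573, East 4.333, South 4.519, Lowland 1.584.
Rounding down gives 1, 1, 4, 4, 1 = 11 seats, so the divisor must be adjusted.
With modified divisor 1000: modified quotas Coastal 2.344, Central 1.851, East 5.100, South 5.318, Lowland 1.864.
Rounding down: Coastal 2, Central 1, East 5, South 5, Lowland 1 (total 14).

Coastal 2, Central 1, East 5, South 5, Lowland 1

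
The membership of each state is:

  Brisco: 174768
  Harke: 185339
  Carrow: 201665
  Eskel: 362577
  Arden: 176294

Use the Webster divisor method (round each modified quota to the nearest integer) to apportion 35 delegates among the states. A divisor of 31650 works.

With modified divisor 31650: modified quotas Brisco 5.522, Harke 5.856, Carrow 6.372, Eskel 11.456, Arden 5.570.
Rounding to the nearest integer: Brisco 6, Harke 6, Carrow 6, Eskel 11, Arden 6 (total 35).

Brisco 6, Harke 6, Carrow 6, Eskel 11, Arden 6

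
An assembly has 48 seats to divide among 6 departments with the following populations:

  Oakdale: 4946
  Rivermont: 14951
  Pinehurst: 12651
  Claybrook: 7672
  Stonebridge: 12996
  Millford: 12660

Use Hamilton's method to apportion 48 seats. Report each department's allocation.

Standard divisor: 65876 ÷ 48 ≈ 1372.417.
Standard quotas: Oakdale 3.6039, Rivermont 10.8939, Pinehurst 9.2180, Claybrook 5.5901, Stonebridge 9.4694, Millford 9.2246.
Lower quotas: Oakdale 3, Rivermont 10, Pinehurst 9, Claybrook 5, Stonebridge 9, Millford 9 (sum 45, leaving 3 seats).
Remainders in descending order: Rivermont 0.8939, Oakdale 0.6039, Claybrook 0.5901, Stonebridge 0.4694, Millford 0.2246, Pinehurst 0.2180.
Largest remainders: Rivermont, Oakdale, Claybrook receive the extra seats.

Oakdale=4; Rivermont=11; Pinehurst=9; Claybrook=6; Stonebridge=9; Millford=9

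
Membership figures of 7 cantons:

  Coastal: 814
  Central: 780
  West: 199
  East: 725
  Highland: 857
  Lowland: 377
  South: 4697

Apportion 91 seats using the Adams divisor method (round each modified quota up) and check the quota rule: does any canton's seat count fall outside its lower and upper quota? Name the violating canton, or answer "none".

Standard quotas: Coastal 8.767, Central 8.401, West 2.143, East 7.809, Highland 9.230, Lowland 4.060, South 50.589.
Adams allocation: Coastal 9, Central 9, West 3, East 8, Highland 9, Lowland 4, South 49.
South has quota 50.589 (lower 50, upper 51) but receives 49 — outside the quota interval.

South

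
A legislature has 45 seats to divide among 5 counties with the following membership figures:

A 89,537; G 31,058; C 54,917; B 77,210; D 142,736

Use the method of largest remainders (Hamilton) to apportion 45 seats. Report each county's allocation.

Total 395458; standard divisor 395458/45 ≈ 8787.956.
Standard quotas: A 10.1886, G 3.5342, C 6.2491, B 8.7859, D 16.2422.
Lower quotas: A 10, G 3, C 6, B 8, D 16 (sum 43, leaving 2 seats).
Remainders in descending order: B 0.7859, G 0.5342, C 0.2491, D 0.2422, A 0.1886.
The surplus seats go to B, G.

A=10, G=4, C=6, B=9, D=16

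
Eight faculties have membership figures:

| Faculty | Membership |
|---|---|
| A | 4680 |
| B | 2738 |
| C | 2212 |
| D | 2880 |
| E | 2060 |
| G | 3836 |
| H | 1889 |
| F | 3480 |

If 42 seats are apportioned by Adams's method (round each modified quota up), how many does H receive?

3

Standard divisor 23775/42 ≈ 566.071; standard quotas: A 8.268, B 4.837, C 3.908, D 5.088, E 3.639, G 6.777, H 3.337, F 6.148.
Rounding up gives 9, 5, 4, 6, 4, 7, 4, 7 = 46 seats, so the divisor must be adjusted.
With modified divisor 634: modified quotas A 7.382, B 4.319, C 3.489, D 4.543, E 3.249, G 6.050, H 2.979, F 5.489.
Rounding up: A 8, B 5, C 4, D 5, E 4, G 7, H 3, F 6 (total 42).
H receives 3.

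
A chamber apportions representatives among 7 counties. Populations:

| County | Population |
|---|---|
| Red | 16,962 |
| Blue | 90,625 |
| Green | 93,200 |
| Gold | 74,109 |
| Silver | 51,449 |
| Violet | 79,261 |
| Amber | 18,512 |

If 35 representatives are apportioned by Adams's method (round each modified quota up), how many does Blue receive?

Standard divisor 424118/35 ≈ 12117.657; standard quotas: Red 1.400, Blue 7.479, Green 7.691, Gold 6.116, Silver 4.246, Violet 6.541, Amber 1.528.
Rounding up gives 2, 8, 8, 7, 5, 7, 2 = 39 seats, so the divisor must be adjusted.
With modified divisor 13260: modified quotas Red 1.279, Blue 6.834, Green 7.029, Gold 5.589, Silver 3.880, Violet 5.977, Amber 1.396.
Rounding up: Red 2, Blue 7, Green 8, Gold 6, Silver 4, Violet 6, Amber 2 (total 35).
Blue receives 7.

7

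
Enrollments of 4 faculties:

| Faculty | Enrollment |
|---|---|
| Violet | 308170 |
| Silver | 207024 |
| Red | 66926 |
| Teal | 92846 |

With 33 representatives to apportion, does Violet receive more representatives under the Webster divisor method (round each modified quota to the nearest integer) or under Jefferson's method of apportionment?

Jefferson

Webster: Violet 15, Silver 10, Red 3, Teal 5.
Jefferson: Violet 16, Silver 10, Red 3, Teal 4.
Violet gets 15 under Webster and 16 under Jefferson.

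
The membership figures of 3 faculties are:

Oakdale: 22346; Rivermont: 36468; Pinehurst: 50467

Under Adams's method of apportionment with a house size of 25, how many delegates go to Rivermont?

Standard divisor 109281/25 ≈ 4371.24; standard quotas: Oakdale 5.112, Rivermont 8.343, Pinehurst 11.545.
Rounding up gives 6, 9, 12 = 27 seats, so the divisor must be adjusted.
With modified divisor 4570: modified quotas Oakdale 4.890, Rivermont 7.980, Pinehurst 11.043.
Rounding up: Oakdale 5, Rivermont 8, Pinehurst 12 (total 25).
Rivermont receives 8.

8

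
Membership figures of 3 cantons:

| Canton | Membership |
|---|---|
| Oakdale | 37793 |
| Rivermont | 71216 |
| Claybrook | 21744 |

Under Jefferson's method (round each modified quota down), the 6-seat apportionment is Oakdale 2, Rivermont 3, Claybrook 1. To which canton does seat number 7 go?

Rivermont

Priority for the next seat is population ÷ (current seats + 1).
Priorities: Oakdale 12597.667, Rivermont 17804.000, Claybrook 10872.000.
Highest priority: Rivermont.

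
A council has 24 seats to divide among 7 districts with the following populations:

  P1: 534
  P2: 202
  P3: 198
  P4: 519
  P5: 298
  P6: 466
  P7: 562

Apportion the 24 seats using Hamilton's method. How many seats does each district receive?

P1 5; P2 2; P3 2; P4 4; P5 2; P6 4; P7 5

The standard divisor is 2779/24 ≈ 115.792.
Standard quotas: P1 4.612, P2 1.745, P3 1.710, P4 4.482, P5 2.574, P6 4.024, P7 4.854.
Lower quotas: P1 4, P2 1, P3 1, P4 4, P5 2, P6 4, P7 4 (sum 20, leaving 4 seats).
Remainders in descending order: P7 0.854, P2 0.745, P3 0.710, P1 0.612, P5 0.574, P4 0.482, P6 0.024.
The surplus seats go to P7, P2, P3, P1.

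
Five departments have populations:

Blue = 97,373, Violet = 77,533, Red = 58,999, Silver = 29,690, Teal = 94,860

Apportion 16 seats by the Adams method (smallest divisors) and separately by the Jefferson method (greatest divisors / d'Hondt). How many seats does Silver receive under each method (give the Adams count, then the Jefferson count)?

Adams: Blue 4, Violet 3, Red 3, Silver 2, Teal 4.
Jefferson: Blue 5, Violet 3, Red 3, Silver 1, Teal 4.
Silver gets 2 under Adams and 1 under Jefferson.

2 and 1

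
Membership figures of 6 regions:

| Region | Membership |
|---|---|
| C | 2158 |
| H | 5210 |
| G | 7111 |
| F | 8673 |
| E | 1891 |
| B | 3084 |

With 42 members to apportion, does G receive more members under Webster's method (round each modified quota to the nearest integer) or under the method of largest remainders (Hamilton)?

Webster: C 3, H 8, G 10, F 13, E 3, B 5.
Hamilton: C 3, H 8, G 11, F 13, E 3, B 4.
G gets 10 under Webster and 11 under Hamilton.

Hamilton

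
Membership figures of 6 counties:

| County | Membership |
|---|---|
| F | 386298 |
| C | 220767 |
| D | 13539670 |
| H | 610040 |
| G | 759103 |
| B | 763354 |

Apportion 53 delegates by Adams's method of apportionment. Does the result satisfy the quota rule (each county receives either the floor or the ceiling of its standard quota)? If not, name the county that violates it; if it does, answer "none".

Standard quotas: F 1.258, C 0.719, D 44.081, H 1.986, G 2.471, B 2.485.
Adams allocation: F 2, C 1, D 42, H 2, G 3, B 3.
D has quota 44.081 (lower 44, upper 45) but receives 42 — outside the quota interval.

D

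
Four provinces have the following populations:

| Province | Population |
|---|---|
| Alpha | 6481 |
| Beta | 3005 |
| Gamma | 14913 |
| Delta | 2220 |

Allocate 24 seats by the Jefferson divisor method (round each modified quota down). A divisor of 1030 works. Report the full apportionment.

With modified divisor 1030: modified quotas Alpha 6.292, Beta 2.917, Gamma 14.479, Delta 2.155.
Rounding down: Alpha 6, Beta 2, Gamma 14, Delta 2 (total 24).

Alpha 6, Beta 2, Gamma 14, Delta 2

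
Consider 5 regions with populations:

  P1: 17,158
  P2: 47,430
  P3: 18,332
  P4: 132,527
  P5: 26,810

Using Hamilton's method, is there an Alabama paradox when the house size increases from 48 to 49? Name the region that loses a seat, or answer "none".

At 48 seats: P1 4, P2 9, P3 4, P4 26, P5 5.
At 49 seats: P1 3, P2 10, P3 4, P4 27, P5 5.
P1 drops from 4 to 3.

P1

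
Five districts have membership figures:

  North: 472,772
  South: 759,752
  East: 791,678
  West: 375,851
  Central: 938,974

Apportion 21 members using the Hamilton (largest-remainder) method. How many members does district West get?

Total 3339027; standard divisor 3339027/21 ≈ 159001.286.
Standard quotas: North 2.9734, South 4.7783, East 4.9791, West 2.3638, Central 5.9054.
Lower quotas: North 2, South 4, East 4, West 2, Central 5 (sum 17, leaving 4 seats).
Remainders in descending order: East 0.9791, North 0.9734, Central 0.9054, South 0.7783, West 0.3638.
The surplus seats go to East, North, Central, South.
West receives 2.

2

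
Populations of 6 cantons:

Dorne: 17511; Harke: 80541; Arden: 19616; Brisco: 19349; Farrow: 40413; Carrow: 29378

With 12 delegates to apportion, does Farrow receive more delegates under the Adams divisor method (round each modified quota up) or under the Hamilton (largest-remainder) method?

Adams

Adams: Dorne 1, Harke 4, Arden 1, Brisco 1, Farrow 3, Carrow 2.
Hamilton: Dorne 1, Harke 5, Arden 1, Brisco 1, Farrow 2, Carrow 2.
Farrow gets 3 under Adams and 2 under Hamilton.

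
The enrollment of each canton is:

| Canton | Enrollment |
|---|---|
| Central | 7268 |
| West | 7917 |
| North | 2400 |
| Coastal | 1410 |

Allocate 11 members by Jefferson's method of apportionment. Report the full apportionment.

Standard divisor 18995/11 ≈ 1726.818; standard quotas: Central 4.209, West 4.585, North 1.390, Coastal 0.817.
Rounding down gives 4, 4, 1, 0 = 9 seats, so the divisor must be adjusted.
With modified divisor 1440.52: modified quotas Central 5.045, West 5.496, North 1.666, Coastal 0.979.
Rounding down: Central 5, West 5, North 1, Coastal 0 (total 11).

Central: 5, West: 5, North: 1, Coastal: 0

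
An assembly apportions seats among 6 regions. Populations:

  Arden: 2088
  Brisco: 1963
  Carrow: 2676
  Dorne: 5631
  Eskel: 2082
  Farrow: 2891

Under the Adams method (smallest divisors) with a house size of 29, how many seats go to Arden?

Standard divisor 17331/29 ≈ 597.621; standard quotas: Arden 3.494, Brisco 3.285, Carrow 4.478, Dorne 9.422, Eskel 3.484, Farrow 4.838.
Rounding up gives 4, 4, 5, 10, 4, 5 = 32 seats, so the divisor must be adjusted.
With modified divisor 680: modified quotas Arden 3.071, Brisco 2.887, Carrow 3.935, Dorne 8.281, Eskel 3.062, Farrow 4.251.
Rounding up: Arden 4, Brisco 3, Carrow 4, Dorne 9, Eskel 4, Farrow 5 (total 29).
Arden receives 4.

4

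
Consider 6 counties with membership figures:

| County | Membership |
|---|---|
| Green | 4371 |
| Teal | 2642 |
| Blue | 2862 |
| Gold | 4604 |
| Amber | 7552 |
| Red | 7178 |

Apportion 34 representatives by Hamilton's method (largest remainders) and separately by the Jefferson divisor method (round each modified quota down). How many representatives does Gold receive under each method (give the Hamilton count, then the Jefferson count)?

6 and 5

Hamilton: Green 5, Teal 3, Blue 3, Gold 6, Amber 9, Red 8.
Jefferson: Green 5, Teal 3, Blue 3, Gold 5, Amber 9, Red 9.
Gold gets 6 under Hamilton and 5 under Jefferson.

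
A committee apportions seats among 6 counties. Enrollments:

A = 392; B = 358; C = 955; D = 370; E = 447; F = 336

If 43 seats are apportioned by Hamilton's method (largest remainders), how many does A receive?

The standard divisor is 2858/43 ≈ 66.465.
Standard quotas: A 5.898, B 5.386, C 14.368, D 5.567, E 6.725, F 5.055.
Lower quotas: A 5, B 5, C 14, D 5, E 6, F 5 (sum 40, leaving 3 seats).
Remainders in descending order: A 0.898, E 0.725, D 0.567, B 0.386, C 0.368, F 0.055.
Largest remainders: A, E, D receive the extra seats.
A receives 6.

6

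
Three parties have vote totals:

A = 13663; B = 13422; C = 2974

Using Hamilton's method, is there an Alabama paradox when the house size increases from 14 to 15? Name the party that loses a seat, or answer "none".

C

At 14 seats: A 6, B 6, C 2.
At 15 seats: A 7, B 7, C 1.
C drops from 2 to 1.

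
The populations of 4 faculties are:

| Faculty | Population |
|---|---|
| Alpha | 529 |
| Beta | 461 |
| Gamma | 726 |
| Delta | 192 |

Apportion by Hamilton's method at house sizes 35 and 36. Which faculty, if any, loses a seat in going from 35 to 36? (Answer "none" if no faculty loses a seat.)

Delta

At 35 seats: Alpha 10, Beta 8, Gamma 13, Delta 4.
At 36 seats: Alpha 10, Beta 9, Gamma 14, Delta 3.
Delta drops from 4 to 3.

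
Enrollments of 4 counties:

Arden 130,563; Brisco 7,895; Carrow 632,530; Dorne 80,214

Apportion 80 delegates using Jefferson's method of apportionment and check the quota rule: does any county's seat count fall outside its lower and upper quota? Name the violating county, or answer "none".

Carrow

Standard quotas: Arden 12.271, Brisco 0.742, Carrow 59.448, Dorne 7.539.
Jefferson allocation: Arden 12, Brisco 0, Carrow 61, Dorne 7.
Carrow has quota 59.448 (lower 59, upper 60) but receives 61 — outside the quota interval.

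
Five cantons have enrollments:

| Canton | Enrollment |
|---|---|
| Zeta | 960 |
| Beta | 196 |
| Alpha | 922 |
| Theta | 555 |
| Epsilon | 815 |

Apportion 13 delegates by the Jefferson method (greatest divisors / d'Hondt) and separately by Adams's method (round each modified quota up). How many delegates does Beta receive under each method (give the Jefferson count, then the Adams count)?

Jefferson: Zeta 4, Beta 0, Alpha 4, Theta 2, Epsilon 3.
Adams: Zeta 4, Beta 1, Alpha 3, Theta 2, Epsilon 3.
Beta gets 0 under Jefferson and 1 under Adams.

0 and 1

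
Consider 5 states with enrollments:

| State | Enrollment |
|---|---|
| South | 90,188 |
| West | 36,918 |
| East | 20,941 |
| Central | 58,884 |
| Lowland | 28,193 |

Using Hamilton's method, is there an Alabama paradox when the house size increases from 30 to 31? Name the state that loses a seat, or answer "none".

Lowland

At 30 seats: South 11, West 5, East 3, Central 7, Lowland 4.
At 31 seats: South 12, West 5, East 3, Central 8, Lowland 3.
Lowland drops from 4 to 3.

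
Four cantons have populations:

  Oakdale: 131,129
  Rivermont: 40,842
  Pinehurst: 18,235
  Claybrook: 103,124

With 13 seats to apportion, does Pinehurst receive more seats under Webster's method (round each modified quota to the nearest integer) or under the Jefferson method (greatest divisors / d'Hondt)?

Webster

Webster: Oakdale 6, Rivermont 2, Pinehurst 1, Claybrook 4.
Jefferson: Oakdale 6, Rivermont 2, Pinehurst 0, Claybrook 5.
Pinehurst gets 1 under Webster and 0 under Jefferson.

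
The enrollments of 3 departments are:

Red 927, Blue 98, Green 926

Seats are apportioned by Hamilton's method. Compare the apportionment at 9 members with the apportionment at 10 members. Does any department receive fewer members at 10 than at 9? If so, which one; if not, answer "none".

At 9 seats: Red 4, Blue 1, Green 4.
At 10 seats: Red 5, Blue 0, Green 5.
Blue drops from 1 to 0.

Blue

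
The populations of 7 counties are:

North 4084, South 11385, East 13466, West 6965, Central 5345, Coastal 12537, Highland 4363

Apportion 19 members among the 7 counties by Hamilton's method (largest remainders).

North 1, South 4, East 4, West 2, Central 2, Coastal 4, Highland 2

The standard divisor is 58145/19 ≈ 3060.263.
Standard quotas: North 1.3345, South 3.7203, East 4.4003, West 2.2759, Central 1.7466, Coastal 4.0967, Highland 1.4257.
Lower quotas: North 1, South 3, East 4, West 2, Central 1, Coastal 4, Highland 1 (sum 16, leaving 3 seats).
Remainders in descending order: Central 0.7466, South 0.7203, Highland 0.4257, East 0.4003, North 0.3345, West 0.2759, Coastal 0.0967.
Largest remainders: Central, South, Highland receive the extra seats.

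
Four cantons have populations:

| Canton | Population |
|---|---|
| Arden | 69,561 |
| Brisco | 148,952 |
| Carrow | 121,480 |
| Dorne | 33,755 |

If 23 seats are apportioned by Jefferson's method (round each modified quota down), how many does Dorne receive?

Standard divisor 373748/23 ≈ 16249.913; standard quotas: Arden 4.281, Brisco 9.166, Carrow 7.476, Dorne 2.077.
Rounding down gives 4, 9, 7, 2 = 22 seats, so the divisor must be adjusted.
With modified divisor 15000: modified quotas Arden 4.637, Brisco 9.930, Carrow 8.099, Dorne 2.250.
Rounding down: Arden 4, Brisco 9, Carrow 8, Dorne 2 (total 23).
Dorne receives 2.

2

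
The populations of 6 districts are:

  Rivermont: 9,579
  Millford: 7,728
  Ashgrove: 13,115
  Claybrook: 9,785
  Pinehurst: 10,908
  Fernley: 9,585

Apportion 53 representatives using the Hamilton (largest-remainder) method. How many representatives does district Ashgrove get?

11

Total 60700; standard divisor 60700/53 ≈ 1145.283.
Standard quotas: Rivermont 8.3639, Millford 6.7477, Ashgrove 11.4513, Claybrook 8.5437, Pinehurst 9.5243, Fernley 8.3691.
Lower quotas: Rivermont 8, Millford 6, Ashgrove 11, Claybrook 8, Pinehurst 9, Fernley 8 (sum 50, leaving 3 seats).
Remainders in descending order: Millford 0.7477, Claybrook 0.5437, Pinehurst 0.5243, Ashgrove 0.4513, Fernley 0.3691, Rivermont 0.3639.
The surplus seats go to Millford, Claybrook, Pinehurst.
Ashgrove receives 11.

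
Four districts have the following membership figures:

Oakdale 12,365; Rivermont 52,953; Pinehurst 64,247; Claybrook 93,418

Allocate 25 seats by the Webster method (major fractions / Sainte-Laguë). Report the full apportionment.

Oakdale: 1; Rivermont: 6; Pinehurst: 7; Claybrook: 11

Standard divisor 222983/25 ≈ 8919.32; standard quotas: Oakdale 1.386, Rivermont 5.937, Pinehurst 7.203, Claybrook 10.474.
Rounding to the nearest integer gives 1, 6, 7, 10 = 24 seats, so the divisor must be adjusted.
With modified divisor 8700: modified quotas Oakdale 1.421, Rivermont 6.087, Pinehurst 7.385, Claybrook 10.738.
Rounding to the nearest integer: Oakdale 1, Rivermont 6, Pinehurst 7, Claybrook 11 (total 25).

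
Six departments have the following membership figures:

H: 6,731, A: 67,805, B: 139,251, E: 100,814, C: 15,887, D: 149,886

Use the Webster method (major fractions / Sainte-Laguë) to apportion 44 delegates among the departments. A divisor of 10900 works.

With modified divisor 10900: modified quotas H 0.618, A 6.221, B 12.775, E 9.249, C 1.458, D 13.751.
Rounding to the nearest integer: H 1, A 6, B 13, E 9, C 1, D 14 (total 44).

H=1, A=6, B=13, E=9, C=1, D=14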